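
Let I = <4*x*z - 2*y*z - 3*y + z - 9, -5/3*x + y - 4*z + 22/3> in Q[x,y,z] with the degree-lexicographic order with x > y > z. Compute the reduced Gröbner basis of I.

f_1 = 4*x*z - 2*y*z - 3*y + z - 9, LT = x*z.
f_2 = -5/3*x + y - 4*z + 22/3, LT = x.

S(f_1,f_2): lcm = x*z. S = 1/10*y*z - 12/5*z**2 - 3/4*y + 93/20*z - 9/4.
  reduce S modulo (f_1, f_2):
  remainder 1/10*y*z - 12/5*z**2 - 3/4*y + 93/20*z - 9/4 ≠ 0; add g_3 = 1/10*y*z - 12/5*z**2 - 3/4*y + 93/20*z - 9/4 to the basis.

The other S-polynomials (S(f_1,g_3), S(f_2,g_3)) all reduce to 0 modulo the current basis, so we have a Gröbner basis.
Inter-reduce: drop elements whose leading term is divisible by another's, tail-reduce, and make monic.

G = {y*z - 24*z**2 - 15/2*y + 93/2*z - 45/2, x - 3/5*y + 12/5*z - 22/5}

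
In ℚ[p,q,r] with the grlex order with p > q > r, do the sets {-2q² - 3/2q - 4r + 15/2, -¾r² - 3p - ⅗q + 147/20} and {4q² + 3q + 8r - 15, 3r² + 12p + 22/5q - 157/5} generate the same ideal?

No, the ideals differ.

Since reduced Gröbner bases are canonical representatives of ideals under a given ordering, it suffices to compute and compare them.
Buchberger on the first generating set:
f_1 = -2q² - 3/2q - 4r + 15/2, LT = q².
f_2 = -¾r² - 3p - ⅗q + 147/20, LT = r².

The S-polynomials (S(f_1,f_2)) all reduce to 0 modulo the current basis, so we have a Gröbner basis.
Inter-reduce: drop elements whose leading term is divisible by another's, tail-reduce, and make monic.
Reduced Gröbner basis: {q² + ¾q + 2r - 15/4, r² + 4p + ⅘q - 49/5}.

Buchberger on the second generating set:
h_1 = 4q² + 3q + 8r - 15, LT = q².
h_2 = 3r² + 12p + 22/5q - 157/5, LT = r².

The S-polynomials (S(h_1,h_2)) all reduce to 0 modulo the current basis, so we have a Gröbner basis.
Inter-reduce: drop elements whose leading term is divisible by another's, tail-reduce, and make monic.
Reduced Gröbner basis: {q² + ¾q + 2r - 15/4, r² + 4p + 22/15q - 157/15}.

These differ, so the ideals are not equal.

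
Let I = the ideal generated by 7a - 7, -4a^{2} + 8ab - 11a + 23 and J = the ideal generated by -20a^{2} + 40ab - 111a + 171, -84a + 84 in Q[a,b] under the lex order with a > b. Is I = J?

Yes, the ideals are equal.

Since reduced Gröbner bases are canonical representatives of ideals under a given ordering, it suffices to compute and compare them.
Buchberger on the first generating set:
f_1 = 7a - 7, LT = a.
f_2 = -4a^{2} + 8ab - 11a + 23, LT = a^{2}.

S(f_1,f_2): lcm = a^{2}. S = 2ab - \tfrac{15}{4}a + \tfrac{23}{4}.
  reduce S modulo (f_1, f_2):
  remainder 2b + 2 ≠ 0; add g_3 = 2b + 2 to the basis.

The other S-polynomials (S(f_1,g_3), S(f_2,g_3)) all reduce to 0 modulo the current basis, so we have a Gröbner basis.
Inter-reduce: drop elements whose leading term is divisible by another's, tail-reduce, and make monic.
Reduced Gröbner basis: {a - 1, b + 1}.

Buchberger on the second generating set:
h_1 = -20a^{2} + 40ab - 111a + 171, LT = a^{2}.
h_2 = -84a + 84, LT = a.

S(h_1,h_2): lcm = a^{2}. S = -2ab + \tfrac{131}{20}a - \tfrac{171}{20}.
  reduce S modulo (h_1, h_2):
  remainder -2b - 2 ≠ 0; add k_3 = -2b - 2 to the basis.

The other S-polynomials (S(h_1,k_3), S(h_2,k_3)) all reduce to 0 modulo the current basis, so we have a Gröbner basis.
Inter-reduce: drop elements whose leading term is divisible by another's, tail-reduce, and make monic.
Reduced Gröbner basis: {a - 1, b + 1}.

These coincide, so the ideals are equal.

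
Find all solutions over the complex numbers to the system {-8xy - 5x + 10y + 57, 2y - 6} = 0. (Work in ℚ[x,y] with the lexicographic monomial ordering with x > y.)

{(3, 3)}

Compute a lex Gröbner basis by Buchberger's algorithm.
f_1 = -8xy - 5x + 10y + 57, LT = xy.
f_2 = 2y - 6, LT = y.

S(f_1,f_2): lcm = xy. S = 29/8x - 5/4y - 57/8.
  reduce S modulo (f_1, f_2):
  remainder 29/8x - 87/8 ≠ 0; add h_3 = 29/8x - 87/8 to the basis.

The other S-polynomials (S(f_1,h_3), S(f_2,h_3)) all reduce to 0 modulo the current basis, so we have a Gröbner basis.
Inter-reduce: drop elements whose leading term is divisible by another's, tail-reduce, and make monic.
Reduced Gröbner basis: {x - 3, y - 3}.

Since the basis is lex-ordered, y - 3 is univariate in y. Its roots are {3}. Back-substituting each root into the other basis elements fixes the other coordinates.
  y = 3: the earlier basis element becomes x - 3 = 0, giving x = 3 — point (3, 3).
A lex Gröbner basis triangularizes the system, enabling back-substitution.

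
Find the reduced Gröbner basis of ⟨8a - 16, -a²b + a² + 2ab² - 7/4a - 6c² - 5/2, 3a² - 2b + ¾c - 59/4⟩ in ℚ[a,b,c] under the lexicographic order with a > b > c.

f_1 = 8a - 16, LT = a.
f_2 = -a²b + a² + 2ab² - 7/4a - 6c² - 5/2, LT = a²b.
f_3 = 3a² - 2b + ¾c - 59/4, LT = a².

S(f_1,f_2): lcm = a²b. S = a² + 2ab² - 2ab - 7/4a - 6c² - 5/2.
  leading term a²: subtract (⅛a)·f_1 from a² + 2ab² - 2ab - 7/4a - 6c² - 5/2 → 2ab² - 2ab + ¼a - 6c² - 5/2
  leading term ab²: subtract (¼b²)·f_1 from 2ab² - 2ab + ¼a - 6c² - 5/2 → -2ab + ¼a + 4b² - 6c² - 5/2
  leading term ab: subtract (-¼b)·f_1 from -2ab + ¼a + 4b² - 6c² - 5/2 → ¼a + 4b² - 4b - 6c² - 5/2
  leading term a: subtract (1/32)·f_1 from ¼a + 4b² - 4b - 6c² - 5/2 → 4b² - 4b - 6c² - 2
  leading term b²: no divisor's leading term divides it; move 4b² to the remainder.
  leading term b: no divisor's leading term divides it; move -4b to the remainder.
  leading term c²: no divisor's leading term divides it; move -6c² to the remainder.
  leading term 1: no divisor's leading term divides it; move -2 to the remainder.
  remainder 4b² - 4b - 6c² - 2 ≠ 0; add g_4 = 4b² - 4b - 6c² - 2 to the basis.

S(f_1,f_3): lcm = a². S = -2a + ⅔b - ¼c + 59/12.
  leading term a: subtract (-¼)·f_1 from -2a + ⅔b - ¼c + 59/12 → ⅔b - ¼c + 11/12
  leading term b: no divisor's leading term divides it; move ⅔b to the remainder.
  leading term c: no divisor's leading term divides it; move -¼c to the remainder.
  leading term 1: no divisor's leading term divides it; move 11/12 to the remainder.
  remainder ⅔b - ¼c + 11/12 ≠ 0; add g_5 = ⅔b - ¼c + 11/12 to the basis.

S(f_2,f_3): lcm = a²b. S = -a² - 2ab² + 7/4a + ⅔b² - ¼bc + 59/12b + 6c² + 5/2.
  leading term a²: subtract (-⅛a)·f_1 from -a² - 2ab² + 7/4a + ⅔b² - ¼bc + 59/12b + 6c² + 5/2 → -2ab² - ¼a + ⅔b² - ¼bc + 59/12b + 6c² + 5/2
  leading term ab²: subtract (-¼b²)·f_1 from -2ab² - ¼a + ⅔b² - ¼bc + 59/12b + 6c² + 5/2 → -¼a - 10/3b² - ¼bc + 59/12b + 6c² + 5/2
  leading term a: subtract (-1/32)·f_1 from -¼a - 10/3b² - ¼bc + 59/12b + 6c² + 5/2 → -10/3b² - ¼bc + 59/12b + 6c² + 2
  leading term b²: subtract (-⅚)·g_4 from -10/3b² - ¼bc + 59/12b + 6c² + 2 → -¼bc + 19/12b + c² + ⅓
  leading term bc: subtract (-⅜c)·g_5 from -¼bc + 19/12b + c² + ⅓ → 19/12b + 29/32c² + 11/32c + ⅓
  leading term b: subtract (19/8)·g_5 from 19/12b + 29/32c² + 11/32c + ⅓ → 29/32c² + 15/16c - 59/32
  leading term c²: no divisor's leading term divides it; move 29/32c² to the remainder.
  leading term c: no divisor's leading term divides it; move 15/16c to the remainder.
  leading term 1: no divisor's leading term divides it; move -59/32 to the remainder.
  remainder 29/32c² + 15/16c - 59/32 ≠ 0; add g_6 = 29/32c² + 15/16c - 59/32 to the basis.

The other S-polynomials (S(f_1,g_4), S(f_2,g_4), S(f_3,g_4), S(f_1,g_5), S(f_2,g_5), S(f_3,g_5), S(g_4,g_5), S(f_1,g_6), S(f_2,g_6), S(f_3,g_6), S(g_4,g_6), S(g_5,g_6)) all reduce to 0 modulo the current basis, so we have a Gröbner basis.
Inter-reduce: drop elements whose leading term is divisible by another's, tail-reduce, and make monic.

G = {a - 2, b - ⅜c + 11/8, c² + 30/29c - 59/29}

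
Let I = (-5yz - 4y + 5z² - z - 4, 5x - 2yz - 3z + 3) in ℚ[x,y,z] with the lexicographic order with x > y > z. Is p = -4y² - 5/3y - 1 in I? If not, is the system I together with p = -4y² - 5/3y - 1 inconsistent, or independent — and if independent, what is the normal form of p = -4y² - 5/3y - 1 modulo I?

-4y² - 5/3y - 1 is independent of I; its normal form modulo I is -4y² - 5/3y - 1.

First compute the reduced Gröbner basis of I by Buchberger's algorithm.
f_1 = -5yz - 4y + 5z² - z - 4, LT = yz.
f_2 = 5x - 2yz - 3z + 3, LT = x.

The S-polynomials (S(f_1,f_2)) all reduce to 0 modulo the current basis, so we have a Gröbner basis.
Inter-reduce: drop elements whose leading term is divisible by another's, tail-reduce, and make monic.
Reduced Gröbner basis: {x + 8/25y - ⅖z² - 13/25z + 23/25, yz + ⅘y - z² + ⅕z + ⅘}.
Label its elements g_1 = x + 8/25y - ⅖z² - 13/25z + 23/25, g_2 = yz + ⅘y - z² + ⅕z + ⅘.

Reduce p = -4y² - 5/3y - 1 modulo G:
  leading term y²: no divisor's leading term divides it; move -4y² to the remainder.
  leading term y: no divisor's leading term divides it; move -5/3y to the remainder.
  leading term 1: no divisor's leading term divides it; move -1 to the remainder.
  normal form = -4y² - 5/3y - 1.
The normal form is nonzero, so p ∉ I. Since p minus its normal form lies in I, I + (p) = I + (r) where r = -4y² - 5/3y - 1; decide whether this ideal is the whole ring.
Run Buchberger on G together with r (pairs among the g_i already reduce to 0 since G is a Gröbner basis):
g_1 = x + 8/25y - ⅖z² - 13/25z + 23/25, LT = x.
g_2 = yz + ⅘y - z² + ⅕z + ⅘, LT = yz.
r = -4y² - 5/3y - 1, LT = y².

S(g_2,r): lcm = y²z. S = ⅘y² - yz² - 13/60yz + ⅘y - ¼z.
  leading term y²: subtract (-⅕)·r from ⅘y² - yz² - 13/60yz + ⅘y - ¼z → -yz² - 13/60yz + 7/15y - ¼z - ⅕
  leading term yz²: subtract (-z)·g_2 from -yz² - 13/60yz + 7/15y - ¼z - ⅕ → 7/12yz + 7/15y - z³ + ⅕z² + 11/20z - ⅕
  leading term yz: subtract (7/12)·g_2 from 7/12yz + 7/15y - z³ + ⅕z² + 11/20z - ⅕ → -z³ + 47/60z² + 13/30z - ⅔
  leading term z³: no divisor's leading term divides it; move -z³ to the remainder.
  leading term z²: no divisor's leading term divides it; move 47/60z² to the remainder.
  leading term z: no divisor's leading term divides it; move 13/30z to the remainder.
  leading term 1: no divisor's leading term divides it; move -⅔ to the remainder.
  remainder -z³ + 47/60z² + 13/30z - ⅔ ≠ 0; add m_4 = -z³ + 47/60z² + 13/30z - ⅔ to the basis.

The other S-polynomials (S(g_1,g_2), S(g_1,r), S(g_1,m_4), S(g_2,m_4), S(r,m_4)) all reduce to 0 modulo the current basis, so we have a Gröbner basis.
Inter-reduce: drop elements whose leading term is divisible by another's, tail-reduce, and make monic.
Reduced Gröbner basis: {x + 8/25y - ⅖z² - 13/25z + 23/25, y² + 5/12y + ¼, yz + ⅘y - z² + ⅕z + ⅘, z³ - 47/60z² - 13/30z + ⅔}.
The reduced Gröbner basis of I + (p) is {x + 8/25y - ⅖z² - 13/25z + 23/25, y² + 5/12y + ¼, yz + ⅘y - z² + ⅕z + ⅘, z³ - 47/60z² - 13/30z + ⅔} ≠ {1}, a proper ideal, so the enlarged system stays consistent: p is independent of I, with normal form -4y² - 5/3y - 1.

The remainder on division by a Gröbner basis is unique — it is the normal form.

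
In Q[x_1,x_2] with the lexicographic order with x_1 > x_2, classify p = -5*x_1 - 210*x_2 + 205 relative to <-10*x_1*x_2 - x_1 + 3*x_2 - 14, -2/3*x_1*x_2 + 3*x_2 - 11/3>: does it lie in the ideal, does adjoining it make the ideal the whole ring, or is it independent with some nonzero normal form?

First compute the reduced Gröbner basis of I by Buchberger's algorithm.
f_1 = -10*x_1*x_2 - x_1 + 3*x_2 - 14, LT = x_1*x_2.
f_2 = -2/3*x_1*x_2 + 3*x_2 - 11/3, LT = x_1*x_2.

S(f_1,f_2): lcm = x_1*x_2. S = 1/10*x_1 + 21/5*x_2 - 41/10.
  leading term x_1: no divisor's leading term divides it; move 1/10*x_1 to the remainder.
  leading term x_2: no divisor's leading term divides it; move 21/5*x_2 to the remainder.
  leading term 1: no divisor's leading term divides it; move -41/10 to the remainder.
  remainder 1/10*x_1 + 21/5*x_2 - 41/10 ≠ 0; add h_3 = 1/10*x_1 + 21/5*x_2 - 41/10 to the basis.

S(f_1,h_3): lcm = x_1*x_2. S = 1/10*x_1 - 42*x_2**2 + 407/10*x_2 + 7/5.
  leading term x_1: subtract (1)·h_3 from 1/10*x_1 - 42*x_2**2 + 407/10*x_2 + 7/5 → -42*x_2**2 + 73/2*x_2 + 11/2
  leading term x_2**2: no divisor's leading term divides it; move -42*x_2**2 to the remainder.
  leading term x_2: no divisor's leading term divides it; move 73/2*x_2 to the remainder.
  leading term 1: no divisor's leading term divides it; move 11/2 to the remainder.
  remainder -42*x_2**2 + 73/2*x_2 + 11/2 ≠ 0; add h_4 = -42*x_2**2 + 73/2*x_2 + 11/2 to the basis.

S(f_2,h_3): lcm = x_1*x_2. S = -42*x_2**2 + 73/2*x_2 + 11/2.
  leading term x_2**2: subtract (1)·h_4 from -42*x_2**2 + 73/2*x_2 + 11/2 → 0
  remainder 0.

S(f_1,h_4): lcm = x_1*x_2**2. S = 407/420*x_1*x_2 + 11/84*x_1 - 3/10*x_2**2 + 7/5*x_2.
  leading term x_1*x_2: subtract (-407/4200)·f_1 from 407/420*x_1*x_2 + 11/84*x_1 - 3/10*x_2**2 + 7/5*x_2 → 143/4200*x_1 - 3/10*x_2**2 + 2367/1400*x_2 - 407/300
  leading term x_1: subtract (143/420)·h_3 from 143/4200*x_1 - 3/10*x_2**2 + 2367/1400*x_2 - 407/300 → -3/10*x_2**2 + 73/280*x_2 + 11/280
  leading term x_2**2: subtract (1/140)·h_4 from -3/10*x_2**2 + 73/280*x_2 + 11/280 → 0
  remainder 0.

S(f_2,h_4): lcm = x_1*x_2**2. S = 73/84*x_1*x_2 + 11/84*x_1 - 9/2*x_2**2 + 11/2*x_2.
  leading term x_1*x_2: subtract (-73/840)·f_1 from 73/84*x_1*x_2 + 11/84*x_1 - 9/2*x_2**2 + 11/2*x_2 → 37/840*x_1 - 9/2*x_2**2 + 1613/280*x_2 - 73/60
  leading term x_1: subtract (37/84)·h_3 from 37/840*x_1 - 9/2*x_2**2 + 1613/280*x_2 - 73/60 → -9/2*x_2**2 + 219/56*x_2 + 33/56
  leading term x_2**2: subtract (3/28)·h_4 from -9/2*x_2**2 + 219/56*x_2 + 33/56 → 0
  remainder 0.

S(h_3,h_4): leading monomials are coprime, so the S-polynomial reduces to 0 (Buchberger's first criterion).
Every S-polynomial of the final basis reduces to 0, so we have a Gröbner basis.
Inter-reduce: drop elements whose leading term is divisible by another's, tail-reduce, and make monic.
Reduced Gröbner basis: {x_1 + 42*x_2 - 41, x_2**2 - 73/84*x_2 - 11/84}.
Label its elements g_1 = x_1 + 42*x_2 - 41, g_2 = x_2**2 - 73/84*x_2 - 11/84.

Reduce p = -5*x_1 - 210*x_2 + 205 modulo G:
  leading term x_1: subtract (-5)·g_1 from -5*x_1 - 210*x_2 + 205 → 0
  normal form = 0.
Since the normal form is 0, p ∈ I.

The remainder on division by a Gröbner basis is unique — it is the normal form.

-5*x_1 - 210*x_2 + 205 lies in I (it reduces to 0).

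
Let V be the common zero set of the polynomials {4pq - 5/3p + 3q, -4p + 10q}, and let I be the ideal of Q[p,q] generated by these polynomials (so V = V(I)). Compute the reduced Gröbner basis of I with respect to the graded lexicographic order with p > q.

G = {q^2 - 7/60q, p - 5/2q}

f_1 = 4pq - 5/3p + 3q, LT = pq.
f_2 = -4p + 10q, LT = p.

S(f_1,f_2): lcm = pq. S = 5/2q^2 - 5/12p + 3/4q.
  leading term q^2: no divisor's leading term divides it; move 5/2q^2 to the remainder.
  leading term p: subtract (5/48)·f_2 from -5/12p + 3/4q → -7/24q
  leading term q: no divisor's leading term divides it; move -7/24q to the remainder.
  remainder 5/2q^2 - 7/24q ≠ 0; add g_3 = 5/2q^2 - 7/24q to the basis.

S(f_1,g_3): lcm = pq^2. S = -3/10pq + 3/4q^2.
  leading term pq: subtract (-3/40)·f_1 from -3/10pq + 3/4q^2 → 3/4q^2 - 1/8p + 9/40q
  leading term q^2: subtract (3/10)·g_3 from 3/4q^2 - 1/8p + 9/40q → -1/8p + 5/16q
  leading term p: subtract (1/32)·f_2 from -1/8p + 5/16q → 0
  remainder 0.

S(f_2,g_3): leading monomials are coprime, so the S-polynomial reduces to 0 (Buchberger's first criterion).
Every S-polynomial of the final basis reduces to 0, so we have a Gröbner basis.
Inter-reduce: drop elements whose leading term is divisible by another's, tail-reduce, and make monic.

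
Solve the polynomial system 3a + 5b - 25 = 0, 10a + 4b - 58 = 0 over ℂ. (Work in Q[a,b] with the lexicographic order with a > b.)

{(5, 2)}

Compute a lex Gröbner basis by Buchberger's algorithm.
f_1 = 3a + 5b - 25, LT = a.
f_2 = 10a + 4b - 58, LT = a.

S(f_1,f_2): lcm = a. S = 19/15b - 38/15.
  leading term b: no divisor's leading term divides it; move 19/15b to the remainder.
  leading term 1: no divisor's leading term divides it; move -38/15 to the remainder.
  remainder 19/15b - 38/15 ≠ 0; add h_3 = 19/15b - 38/15 to the basis.

The other S-polynomials (S(f_1,h_3), S(f_2,h_3)) all reduce to 0 modulo the current basis, so we have a Gröbner basis.
Inter-reduce: drop elements whose leading term is divisible by another's, tail-reduce, and make monic.
Reduced Gröbner basis: {a - 5, b - 2}.

Since the basis is lex-ordered, b - 2 is univariate in b. Its roots are {2}. Back-substituting each root into the other basis elements fixes the other coordinates.
  b = 2: the earlier basis element becomes a - 5 = 0, giving a = 5 — point (5, 2).
This is the nonlinear analogue of row-reducing a linear system.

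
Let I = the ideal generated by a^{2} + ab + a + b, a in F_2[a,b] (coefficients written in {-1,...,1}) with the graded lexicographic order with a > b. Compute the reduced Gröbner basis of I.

G = {a, b}

f_1 = a^{2} + ab + a + b, LT = a^{2}.
f_2 = a, LT = a.

S(f_1,f_2): lcm = a^{2}. S = ab + a + b.
  leading term ab: subtract (b)·f_2 from ab + a + b → a + b
  leading term a: subtract (1)·f_2 from a + b → b
  leading term b: no divisor's leading term divides it; move b to the remainder.
  remainder b ≠ 0; add g_3 = b to the basis.

S(f_1,g_3): leading monomials are coprime, so the S-polynomial reduces to 0 (Buchberger's first criterion).
S(f_2,g_3): leading monomials are coprime, so the S-polynomial reduces to 0 (Buchberger's first criterion).
Every S-polynomial of the final basis reduces to 0, so we have a Gröbner basis.
Inter-reduce: drop elements whose leading term is divisible by another's, tail-reduce, and make monic.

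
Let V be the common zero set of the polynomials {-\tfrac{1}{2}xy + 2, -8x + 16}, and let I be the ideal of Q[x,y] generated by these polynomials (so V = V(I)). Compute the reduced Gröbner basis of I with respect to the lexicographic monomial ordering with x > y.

f_1 = -\tfrac{1}{2}xy + 2, LT = xy.
f_2 = -8x + 16, LT = x.

S(f_1,f_2): lcm = xy. S = 2y - 4.
  leading term y: no divisor's leading term divides it; move 2y to the remainder.
  leading term 1: no divisor's leading term divides it; move -4 to the remainder.
  remainder 2y - 4 ≠ 0; add g_3 = 2y - 4 to the basis.

The other S-polynomials (S(f_1,g_3), S(f_2,g_3)) all reduce to 0 modulo the current basis, so we have a Gröbner basis.
Inter-reduce: drop elements whose leading term is divisible by another's, tail-reduce, and make monic.

G = {x - 2, y - 2}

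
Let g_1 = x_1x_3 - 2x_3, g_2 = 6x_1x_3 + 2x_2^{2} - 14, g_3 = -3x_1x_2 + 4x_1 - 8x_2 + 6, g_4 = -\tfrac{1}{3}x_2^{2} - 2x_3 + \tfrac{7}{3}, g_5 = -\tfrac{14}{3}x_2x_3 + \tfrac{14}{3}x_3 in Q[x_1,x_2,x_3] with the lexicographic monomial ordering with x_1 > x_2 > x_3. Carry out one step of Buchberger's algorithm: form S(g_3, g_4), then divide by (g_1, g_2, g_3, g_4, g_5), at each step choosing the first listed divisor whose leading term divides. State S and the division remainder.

lcm(LM(g_3), LM(g_4)) = x_1x_2^{2}.
S = (lcm/LT(g_3))·g_3 − (lcm/LT(g_4))·g_4 = -\tfrac{4}{3}x_1x_2 - 6x_1x_3 + 7x_1 + \tfrac{8}{3}x_2^{2} - 2x_2.
Reduce S modulo (g_1, g_2, g_3, g_4, g_5) in that order:
  leading term x_1x_2: subtract (\tfrac{4}{9})·g_3 from -\tfrac{4}{3}x_1x_2 - 6x_1x_3 + 7x_1 + \tfrac{8}{3}x_2^{2} - 2x_2 → -6x_1x_3 + \tfrac{47}{9}x_1 + \tfrac{8}{3}x_2^{2} + \tfrac{14}{9}x_2 - \tfrac{8}{3}
  leading term x_1x_3: subtract (-6)·g_1 from -6x_1x_3 + \tfrac{47}{9}x_1 + \tfrac{8}{3}x_2^{2} + \tfrac{14}{9}x_2 - \tfrac{8}{3} → \tfrac{47}{9}x_1 + \tfrac{8}{3}x_2^{2} + \tfrac{14}{9}x_2 - 12x_3 - \tfrac{8}{3}
  leading term x_1: no divisor's leading term divides it; move \tfrac{47}{9}x_1 to the remainder.
  leading term x_2^{2}: subtract (-8)·g_4 from \tfrac{8}{3}x_2^{2} + \tfrac{14}{9}x_2 - 12x_3 - \tfrac{8}{3} → \tfrac{14}{9}x_2 - 28x_3 + 16
  leading term x_2: no divisor's leading term divides it; move \tfrac{14}{9}x_2 to the remainder.
  leading term x_3: no divisor's leading term divides it; move -28x_3 to the remainder.
  leading term 1: no divisor's leading term divides it; move 16 to the remainder.
The remainder \tfrac{47}{9}x_1 + \tfrac{14}{9}x_2 - 28x_3 + 16 is nonzero, so it would be added as the next basis element.

S(g_3, g_4) = -\tfrac{4}{3}x_1x_2 - 6x_1x_3 + 7x_1 + \tfrac{8}{3}x_2^{2} - 2x_2; remainder on division = \tfrac{47}{9}x_1 + \tfrac{14}{9}x_2 - 28x_3 + 16.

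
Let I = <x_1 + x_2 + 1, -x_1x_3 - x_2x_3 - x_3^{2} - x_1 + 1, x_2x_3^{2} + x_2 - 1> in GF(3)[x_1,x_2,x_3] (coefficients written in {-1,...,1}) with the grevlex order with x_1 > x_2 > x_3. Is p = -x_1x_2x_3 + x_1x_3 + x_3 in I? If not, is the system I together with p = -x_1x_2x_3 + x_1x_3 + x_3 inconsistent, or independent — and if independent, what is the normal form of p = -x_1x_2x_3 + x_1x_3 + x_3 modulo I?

First compute the reduced Gröbner basis of I by Buchberger's algorithm.
f_1 = x_1 + x_2 + 1, LT = x_1.
f_2 = -x_1x_3 - x_2x_3 - x_3^{2} - x_1 + 1, LT = x_1x_3.
f_3 = x_2x_3^{2} + x_2 - 1, LT = x_2x_3^{2}.

S(f_1,f_2): lcm = x_1x_3. S = -x_3^{2} - x_1 + x_3 + 1.
  leading term x_3^{2}: no divisor's leading term divides it; move -x_3^{2} to the remainder.
  leading term x_1: subtract (-1)·f_1 from -x_1 + x_3 + 1 → x_2 + x_3 - 1
  leading term x_2: no divisor's leading term divides it; move x_2 to the remainder.
  leading term x_3: no divisor's leading term divides it; move x_3 to the remainder.
  leading term 1: no divisor's leading term divides it; move -1 to the remainder.
  remainder -x_3^{2} + x_2 + x_3 - 1 ≠ 0; add h_4 = -x_3^{2} + x_2 + x_3 - 1 to the basis.

S(f_2,f_3): lcm = x_1x_2x_3^{2}. S = x_2^{2}x_3^{2} + x_2x_3^{3} + x_1x_2x_3 - x_1x_2 - x_2x_3 + x_1.
  leading term x_2^{2}x_3^{2}: subtract (x_2)·f_3 from x_2^{2}x_3^{2} + x_2x_3^{3} + x_1x_2x_3 - x_1x_2 - x_2x_3 + x_1 → x_2x_3^{3} + x_1x_2x_3 - x_1x_2 - x_2^{2} - x_2x_3 + x_1 + x_2
  leading term x_2x_3^{3}: subtract (x_3)·f_3 from x_2x_3^{3} + x_1x_2x_3 - x_1x_2 - x_2^{2} - x_2x_3 + x_1 + x_2 → x_1x_2x_3 - x_1x_2 - x_2^{2} + x_2x_3 + x_1 + x_2 + x_3
  leading term x_1x_2x_3: subtract (x_2x_3)·f_1 from x_1x_2x_3 - x_1x_2 - x_2^{2} + x_2x_3 + x_1 + x_2 + x_3 → -x_2^{2}x_3 - x_1x_2 - x_2^{2} + x_1 + x_2 + x_3
  leading term x_2^{2}x_3: no divisor's leading term divides it; move -x_2^{2}x_3 to the remainder.
  leading term x_1x_2: subtract (-x_2)·f_1 from -x_1x_2 - x_2^{2} + x_1 + x_2 + x_3 → x_1 - x_2 + x_3
  leading term x_1: subtract (1)·f_1 from x_1 - x_2 + x_3 → x_2 + x_3 - 1
  leading term x_2: no divisor's leading term divides it; move x_2 to the remainder.
  leading term x_3: no divisor's leading term divides it; move x_3 to the remainder.
  leading term 1: no divisor's leading term divides it; move -1 to the remainder.
  remainder -x_2^{2}x_3 + x_2 + x_3 - 1 ≠ 0; add h_5 = -x_2^{2}x_3 + x_2 + x_3 - 1 to the basis.

S(f_2,h_4): lcm = x_1x_3^{2}. S = x_2x_3^{2} + x_3^{3} + x_1x_2 - x_1x_3 - x_1 - x_3.
  leading term x_2x_3^{2}: subtract (1)·f_3 from x_2x_3^{2} + x_3^{3} + x_1x_2 - x_1x_3 - x_1 - x_3 → x_3^{3} + x_1x_2 - x_1x_3 - x_1 - x_2 - x_3 + 1
  leading term x_3^{3}: subtract (-x_3)·h_4 from x_3^{3} + x_1x_2 - x_1x_3 - x_1 - x_2 - x_3 + 1 → x_1x_2 - x_1x_3 + x_2x_3 + x_3^{2} - x_1 - x_2 + x_3 + 1
  leading term x_1x_2: subtract (x_2)·f_1 from x_1x_2 - x_1x_3 + x_2x_3 + x_3^{2} - x_1 - x_2 + x_3 + 1 → -x_2^{2} - x_1x_3 + x_2x_3 + x_3^{2} - x_1 + x_2 + x_3 + 1
  leading term x_2^{2}: no divisor's leading term divides it; move -x_2^{2} to the remainder.
  leading term x_1x_3: subtract (-x_3)·f_1 from -x_1x_3 + x_2x_3 + x_3^{2} - x_1 + x_2 + x_3 + 1 → -x_2x_3 + x_3^{2} - x_1 + x_2 - x_3 + 1
  leading term x_2x_3: no divisor's leading term divides it; move -x_2x_3 to the remainder.
  leading term x_3^{2}: subtract (-1)·h_4 from x_3^{2} - x_1 + x_2 - x_3 + 1 → -x_1 - x_2
  leading term x_1: subtract (-1)·f_1 from -x_1 - x_2 → 1
  leading term 1: no divisor's leading term divides it; move 1 to the remainder.
  remainder -x_2^{2} - x_2x_3 + 1 ≠ 0; add h_6 = -x_2^{2} - x_2x_3 + 1 to the basis.

The other S-polynomials (S(f_1,f_3), S(f_1,h_4), S(f_3,h_4), S(f_1,h_5), S(f_2,h_5), S(f_3,h_5), S(h_4,h_5), S(f_1,h_6), S(f_2,h_6), S(f_3,h_6), S(h_4,h_6), S(h_5,h_6)) all reduce to 0 modulo the current basis, so we have a Gröbner basis.
Inter-reduce: drop elements whose leading term is divisible by another's, tail-reduce, and make monic.
Reduced Gröbner basis: {x_2^{2} + x_2x_3 - 1, x_3^{2} - x_2 - x_3 + 1, x_1 + x_2 + 1}.
Label its elements g_1 = x_2^{2} + x_2x_3 - 1, g_2 = x_3^{2} - x_2 - x_3 + 1, g_3 = x_1 + x_2 + 1.

Reduce p = -x_1x_2x_3 + x_1x_3 + x_3 modulo G:
  leading term x_1x_2x_3: subtract (-x_2x_3)·g_3 from -x_1x_2x_3 + x_1x_3 + x_3 → x_2^{2}x_3 + x_1x_3 + x_2x_3 + x_3
  leading term x_2^{2}x_3: subtract (x_3)·g_1 from x_2^{2}x_3 + x_1x_3 + x_2x_3 + x_3 → -x_2x_3^{2} + x_1x_3 + x_2x_3 - x_3
  leading term x_2x_3^{2}: subtract (-x_2)·g_2 from -x_2x_3^{2} + x_1x_3 + x_2x_3 - x_3 → -x_2^{2} + x_1x_3 + x_2 - x_3
  leading term x_2^{2}: subtract (-1)·g_1 from -x_2^{2} + x_1x_3 + x_2 - x_3 → x_1x_3 + x_2x_3 + x_2 - x_3 - 1
  leading term x_1x_3: subtract (x_3)·g_3 from x_1x_3 + x_2x_3 + x_2 - x_3 - 1 → x_2 + x_3 - 1
  leading term x_2: no divisor's leading term divides it; move x_2 to the remainder.
  leading term x_3: no divisor's leading term divides it; move x_3 to the remainder.
  leading term 1: no divisor's leading term divides it; move -1 to the remainder.
  normal form = x_2 + x_3 - 1.
The normal form is nonzero, so p ∉ I. Since p minus its normal form lies in I, I + (p) = I + (r) where r = x_2 + x_3 - 1; decide whether this ideal is the whole ring.
Run Buchberger on G together with r (pairs among the g_i already reduce to 0 since G is a Gröbner basis):
g_1 = x_2^{2} + x_2x_3 - 1, LT = x_2^{2}.
g_2 = x_3^{2} - x_2 - x_3 + 1, LT = x_3^{2}.
g_3 = x_1 + x_2 + 1, LT = x_1.
r = x_2 + x_3 - 1, LT = x_2.

S(g_1,r): lcm = x_2^{2}. S = x_2 - 1.
  leading term x_2: subtract (1)·r from x_2 - 1 → -x_3
  leading term x_3: no divisor's leading term divides it; move -x_3 to the remainder.
  remainder -x_3 ≠ 0; add m_5 = -x_3 to the basis.

The other S-polynomials (S(g_1,g_2), S(g_1,g_3), S(g_2,g_3), S(g_2,r), S(g_3,r), S(g_1,m_5), S(g_2,m_5), S(g_3,m_5), S(r,m_5)) all reduce to 0 modulo the current basis, so we have a Gröbner basis.
Inter-reduce: drop elements whose leading term is divisible by another's, tail-reduce, and make monic.
Reduced Gröbner basis: {x_1 - 1, x_2 - 1, x_3}.
The reduced Gröbner basis of I + (p) is {x_1 - 1, x_2 - 1, x_3} ≠ {1}, a proper ideal, so the enlarged system stays consistent: p is independent of I, with normal form x_2 + x_3 - 1.

-x_1x_2x_3 + x_1x_3 + x_3 is independent of I; its normal form modulo I is x_2 + x_3 - 1.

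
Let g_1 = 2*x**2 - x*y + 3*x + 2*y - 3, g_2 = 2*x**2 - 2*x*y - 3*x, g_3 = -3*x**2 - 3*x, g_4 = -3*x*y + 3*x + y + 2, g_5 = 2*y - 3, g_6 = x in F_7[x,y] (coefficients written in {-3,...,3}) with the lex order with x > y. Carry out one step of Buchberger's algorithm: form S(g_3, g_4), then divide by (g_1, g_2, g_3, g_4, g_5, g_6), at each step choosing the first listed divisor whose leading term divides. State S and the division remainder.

lcm(LM(g_3), LM(g_4)) = x**2*y.
S = (lcm/LT(g_3))·g_3 − (lcm/LT(g_4))·g_4 = x**2 - x*y + 3*x.
Reduce S modulo (g_1, g_2, g_3, g_4, g_5, g_6) in that order:
  leading term x**2: subtract (-3)·g_1 from x**2 - x*y + 3*x → 3*x*y - 2*x - y - 2
  leading term x*y: subtract (-1)·g_4 from 3*x*y - 2*x - y - 2 → x
  leading term x: subtract (1)·g_6 from x → 0
The remainder is 0, so this S-polynomial contributes no new basis element.

S(g_3, g_4) = x**2 - x*y + 3*x; remainder on division = 0.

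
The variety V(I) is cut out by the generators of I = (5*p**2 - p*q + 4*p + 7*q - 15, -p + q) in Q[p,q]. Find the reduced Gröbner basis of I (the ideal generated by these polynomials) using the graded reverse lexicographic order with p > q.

f_1 = 5*p**2 - p*q + 4*p + 7*q - 15, LT = p**2.
f_2 = -p + q, LT = p.

S(f_1,f_2): lcm = p**2. S = 4/5*p*q + 4/5*p + 7/5*q - 3.
  reduce S modulo (f_1, f_2):
  remainder 4/5*q**2 + 11/5*q - 3 ≠ 0; add g_3 = 4/5*q**2 + 11/5*q - 3 to the basis.

The other S-polynomials (S(f_1,g_3), S(f_2,g_3)) all reduce to 0 modulo the current basis, so we have a Gröbner basis.
Inter-reduce: drop elements whose leading term is divisible by another's, tail-reduce, and make monic.

G = {q**2 + 11/4*q - 15/4, p - q}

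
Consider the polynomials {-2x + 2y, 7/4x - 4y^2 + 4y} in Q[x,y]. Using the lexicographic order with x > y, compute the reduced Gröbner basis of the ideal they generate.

G = {x - y, y^2 - 23/16y}

f_1 = -2x + 2y, LT = x.
f_2 = 7/4x - 4y^2 + 4y, LT = x.

S(f_1,f_2): lcm = x. S = 16/7y^2 - 23/7y.
  reduce S modulo (f_1, f_2):
  remainder 16/7y^2 - 23/7y ≠ 0; add g_3 = 16/7y^2 - 23/7y to the basis.

The other S-polynomials (S(f_1,g_3), S(f_2,g_3)) all reduce to 0 modulo the current basis, so we have a Gröbner basis.
Inter-reduce: drop elements whose leading term is divisible by another's, tail-reduce, and make monic.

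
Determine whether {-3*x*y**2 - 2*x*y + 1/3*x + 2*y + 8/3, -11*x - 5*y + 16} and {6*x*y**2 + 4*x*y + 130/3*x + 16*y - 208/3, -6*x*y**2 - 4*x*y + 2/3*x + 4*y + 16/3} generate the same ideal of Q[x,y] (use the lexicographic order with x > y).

Yes, the ideals are equal.

Since reduced Gröbner bases are canonical representatives of ideals under a given ordering, it suffices to compute and compare them.
Buchberger on the first generating set:
f_1 = -3*x*y**2 - 2*x*y + 1/3*x + 2*y + 8/3, LT = x*y**2.
f_2 = -11*x - 5*y + 16, LT = x.

S(f_1,f_2): lcm = x*y**2. S = 2/3*x*y - 1/9*x - 5/11*y**3 + 16/11*y**2 - 2/3*y - 8/9.
  leading term x*y: subtract (-2/33*y)·f_2 from 2/3*x*y - 1/9*x - 5/11*y**3 + 16/11*y**2 - 2/3*y - 8/9 → -1/9*x - 5/11*y**3 + 38/33*y**2 + 10/33*y - 8/9
  leading term x: subtract (1/99)·f_2 from -1/9*x - 5/11*y**3 + 38/33*y**2 + 10/33*y - 8/9 → -5/11*y**3 + 38/33*y**2 + 35/99*y - 104/99
  leading term y**3: no divisor's leading term divides it; move -5/11*y**3 to the remainder.
  leading term y**2: no divisor's leading term divides it; move 38/33*y**2 to the remainder.
  leading term y: no divisor's leading term divides it; move 35/99*y to the remainder.
  leading term 1: no divisor's leading term divides it; move -104/99 to the remainder.
  remainder -5/11*y**3 + 38/33*y**2 + 35/99*y - 104/99 ≠ 0; add g_3 = -5/11*y**3 + 38/33*y**2 + 35/99*y - 104/99 to the basis.

The other S-polynomials (S(f_1,g_3), S(f_2,g_3)) all reduce to 0 modulo the current basis, so we have a Gröbner basis.
Inter-reduce: drop elements whose leading term is divisible by another's, tail-reduce, and make monic.
Reduced Gröbner basis: {x + 5/11*y - 16/11, y**3 - 38/15*y**2 - 7/9*y + 104/45}.

Buchberger on the second generating set:
h_1 = 6*x*y**2 + 4*x*y + 130/3*x + 16*y - 208/3, LT = x*y**2.
h_2 = -6*x*y**2 - 4*x*y + 2/3*x + 4*y + 16/3, LT = x*y**2.

S(h_1,h_2): lcm = x*y**2. S = 22/3*x + 10/3*y - 32/3.
  leading term x: no divisor's leading term divides it; move 22/3*x to the remainder.
  leading term y: no divisor's leading term divides it; move 10/3*y to the remainder.
  leading term 1: no divisor's leading term divides it; move -32/3 to the remainder.
  remainder 22/3*x + 10/3*y - 32/3 ≠ 0; add k_3 = 22/3*x + 10/3*y - 32/3 to the basis.

S(h_1,k_3): lcm = x*y**2. S = 2/3*x*y + 65/9*x - 5/11*y**3 + 16/11*y**2 + 8/3*y - 104/9.
  leading term x*y: subtract (1/11*y)·k_3 from 2/3*x*y + 65/9*x - 5/11*y**3 + 16/11*y**2 + 8/3*y - 104/9 → 65/9*x - 5/11*y**3 + 38/33*y**2 + 40/11*y - 104/9
  leading term x: subtract (65/66)·k_3 from 65/9*x - 5/11*y**3 + 38/33*y**2 + 40/11*y - 104/9 → -5/11*y**3 + 38/33*y**2 + 35/99*y - 104/99
  leading term y**3: no divisor's leading term divides it; move -5/11*y**3 to the remainder.
  leading term y**2: no divisor's leading term divides it; move 38/33*y**2 to the remainder.
  leading term y: no divisor's leading term divides it; move 35/99*y to the remainder.
  leading term 1: no divisor's leading term divides it; move -104/99 to the remainder.
  remainder -5/11*y**3 + 38/33*y**2 + 35/99*y - 104/99 ≠ 0; add k_4 = -5/11*y**3 + 38/33*y**2 + 35/99*y - 104/99 to the basis.

The other S-polynomials (S(h_2,k_3), S(h_1,k_4), S(h_2,k_4), S(k_3,k_4)) all reduce to 0 modulo the current basis, so we have a Gröbner basis.
Inter-reduce: drop elements whose leading term is divisible by another's, tail-reduce, and make monic.
Reduced Gröbner basis: {x + 5/11*y - 16/11, y**3 - 38/15*y**2 - 7/9*y + 104/45}.

Same reduced basis, so the two generating sets span the same ideal.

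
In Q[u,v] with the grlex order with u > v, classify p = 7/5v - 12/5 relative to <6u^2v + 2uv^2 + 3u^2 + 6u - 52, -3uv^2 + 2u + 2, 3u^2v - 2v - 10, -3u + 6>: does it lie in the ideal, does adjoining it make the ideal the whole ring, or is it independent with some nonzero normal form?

First compute the reduced Gröbner basis of I by Buchberger's algorithm.
f_1 = 6u^2v + 2uv^2 + 3u^2 + 6u - 52, LT = u^2v.
f_2 = -3uv^2 + 2u + 2, LT = uv^2.
f_3 = 3u^2v - 2v - 10, LT = u^2v.
f_4 = -3u + 6, LT = u.

S(f_1,f_2): lcm = u^2v^2. S = 1/3uv^3 + 1/2u^2v + 2/3u^2 + uv + 2/3u - 26/3v.
  leading term uv^3: subtract (-1/9v)·f_2 from 1/3uv^3 + 1/2u^2v + 2/3u^2 + uv + 2/3u - 26/3v → 1/2u^2v + 2/3u^2 + 11/9uv + 2/3u - 76/9v
  leading term u^2v: subtract (1/12)·f_1 from 1/2u^2v + 2/3u^2 + 11/9uv + 2/3u - 76/9v → -1/6uv^2 + 5/12u^2 + 11/9uv + 1/6u - 76/9v + 13/3
  leading term uv^2: subtract (1/18)·f_2 from -1/6uv^2 + 5/12u^2 + 11/9uv + 1/6u - 76/9v + 13/3 → 5/12u^2 + 11/9uv + 1/18u - 76/9v + 38/9
  leading term u^2: subtract (-5/36u)·f_4 from 5/12u^2 + 11/9uv + 1/18u - 76/9v + 38/9 → 11/9uv + 8/9u - 76/9v + 38/9
  leading term uv: subtract (-11/27v)·f_4 from 11/9uv + 8/9u - 76/9v + 38/9 → 8/9u - 6v + 38/9
  leading term u: subtract (-8/27)·f_4 from 8/9u - 6v + 38/9 → -6v + 6
  leading term v: no divisor's leading term divides it; move -6v to the remainder.
  leading term 1: no divisor's leading term divides it; move 6 to the remainder.
  remainder -6v + 6 ≠ 0; add h_5 = -6v + 6 to the basis.

S(f_1,f_3): lcm = u^2v. S = 1/3uv^2 + 1/2u^2 + u + 2/3v - 16/3.
  leading term uv^2: subtract (-1/9)·f_2 from 1/3uv^2 + 1/2u^2 + u + 2/3v - 16/3 → 1/2u^2 + 11/9u + 2/3v - 46/9
  leading term u^2: subtract (-1/6u)·f_4 from 1/2u^2 + 11/9u + 2/3v - 46/9 → 20/9u + 2/3v - 46/9
  leading term u: subtract (-20/27)·f_4 from 20/9u + 2/3v - 46/9 → 2/3v - 2/3
  leading term v: subtract (-1/9)·h_5 from 2/3v - 2/3 → 0
  remainder 0.

S(f_1,f_4): lcm = u^2v. S = 1/3uv^2 + 1/2u^2 + 2uv + u - 26/3.
  leading term uv^2: subtract (-1/9)·f_2 from 1/3uv^2 + 1/2u^2 + 2uv + u - 26/3 → 1/2u^2 + 2uv + 11/9u - 76/9
  leading term u^2: subtract (-1/6u)·f_4 from 1/2u^2 + 2uv + 11/9u - 76/9 → 2uv + 20/9u - 76/9
  leading term uv: subtract (-2/3v)·f_4 from 2uv + 20/9u - 76/9 → 20/9u + 4v - 76/9
  leading term u: subtract (-20/27)·f_4 from 20/9u + 4v - 76/9 → 4v - 4
  leading term v: subtract (-2/3)·h_5 from 4v - 4 → 0
  remainder 0.

S(f_2,f_3): lcm = u^2v^2. S = -2/3u^2 + 2/3v^2 - 2/3u + 10/3v.
  leading term u^2: subtract (2/9u)·f_4 from -2/3u^2 + 2/3v^2 - 2/3u + 10/3v → 2/3v^2 - 2u + 10/3v
  leading term v^2: subtract (-1/9v)·h_5 from 2/3v^2 - 2u + 10/3v → -2u + 4v
  leading term u: subtract (2/3)·f_4 from -2u + 4v → 4v - 4
  leading term v: subtract (-2/3)·h_5 from 4v - 4 → 0
  remainder 0.

S(f_2,f_4): lcm = uv^2. S = 2v^2 - 2/3u - 2/3.
  leading term v^2: subtract (-1/3v)·h_5 from 2v^2 - 2/3u - 2/3 → -2/3u + 2v - 2/3
  leading term u: subtract (2/9)·f_4 from -2/3u + 2v - 2/3 → 2v - 2
  leading term v: subtract (-1/3)·h_5 from 2v - 2 → 0
  remainder 0.

S(f_3,f_4): lcm = u^2v. S = 2uv - 2/3v - 10/3.
  leading term uv: subtract (-2/3v)·f_4 from 2uv - 2/3v - 10/3 → 10/3v - 10/3
  leading term v: subtract (-5/9)·h_5 from 10/3v - 10/3 → 0
  remainder 0.

S(f_1,h_5): lcm = u^2v. S = 1/3uv^2 + 3/2u^2 + u - 26/3.
  leading term uv^2: subtract (-1/9)·f_2 from 1/3uv^2 + 3/2u^2 + u - 26/3 → 3/2u^2 + 11/9u - 76/9
  leading term u^2: subtract (-1/2u)·f_4 from 3/2u^2 + 11/9u - 76/9 → 38/9u - 76/9
  leading term u: subtract (-38/27)·f_4 from 38/9u - 76/9 → 0
  remainder 0.

S(f_2,h_5): lcm = uv^2. S = uv - 2/3u - 2/3.
  leading term uv: subtract (-1/3v)·f_4 from uv - 2/3u - 2/3 → -2/3u + 2v - 2/3
  leading term u: subtract (2/9)·f_4 from -2/3u + 2v - 2/3 → 2v - 2
  leading term v: subtract (-1/3)·h_5 from 2v - 2 → 0
  remainder 0.

S(f_3,h_5): lcm = u^2v. S = u^2 - 2/3v - 10/3.
  leading term u^2: subtract (-1/3u)·f_4 from u^2 - 2/3v - 10/3 → 2u - 2/3v - 10/3
  leading term u: subtract (-2/3)·f_4 from 2u - 2/3v - 10/3 → -2/3v + 2/3
  leading term v: subtract (1/9)·h_5 from -2/3v + 2/3 → 0
  remainder 0.

S(f_4,h_5): leading monomials are coprime, so the S-polynomial reduces to 0 (Buchberger's first criterion).
Every S-polynomial of the final basis reduces to 0, so we have a Gröbner basis.
Inter-reduce: drop elements whose leading term is divisible by another's, tail-reduce, and make monic.
Reduced Gröbner basis: {u - 2, v - 1}.
Label its elements g_1 = u - 2, g_2 = v - 1.

Reduce p = 7/5v - 12/5 modulo G:
  leading term v: subtract (7/5)·g_2 from 7/5v - 12/5 → -1
  leading term 1: no divisor's leading term divides it; move -1 to the remainder.
  normal form = -1.
The normal form is nonzero, so p ∉ I. Since p minus its normal form lies in I, I + (p) = I + (r) where r = -1; decide whether this ideal is the whole ring.
Here r = -1 is a nonzero constant, hence a unit: 1 ∈ I + (p), the Gröbner basis of I + (p) is {1}, and the enlarged system has no common solution — adjoining p is inconsistent.

The remainder on division by a Gröbner basis is unique — it is the normal form.

Adjoining 7/5v - 12/5 makes the ideal the whole ring: the system is inconsistent.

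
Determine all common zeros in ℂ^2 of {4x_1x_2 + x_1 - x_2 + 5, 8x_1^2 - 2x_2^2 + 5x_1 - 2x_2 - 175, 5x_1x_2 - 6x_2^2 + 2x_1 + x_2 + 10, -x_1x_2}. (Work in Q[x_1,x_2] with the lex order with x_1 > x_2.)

Compute a lex Gröbner basis by Buchberger's algorithm.
f_1 = 4x_1x_2 + x_1 - x_2 + 5, LT = x_1x_2.
f_2 = 8x_1^2 + 5x_1 - 2x_2^2 - 2x_2 - 175, LT = x_1^2.
f_3 = 5x_1x_2 + 2x_1 - 6x_2^2 + x_2 + 10, LT = x_1x_2.
f_4 = -x_1x_2, LT = x_1x_2.

S(f_1,f_2): lcm = x_1^2x_2. S = 1/4x_1^2 - 7/8x_1x_2 + 5/4x_1 + 1/4x_2^3 + 1/4x_2^2 + 175/8x_2.
  reduce S modulo (f_1, f_2, f_3, f_4):
  remainder 21/16x_1 + 1/4x_2^3 + 5/16x_2^2 + 695/32x_2 + 105/16 ≠ 0; add h_5 = 21/16x_1 + 1/4x_2^3 + 5/16x_2^2 + 695/32x_2 + 105/16 to the basis.

S(f_1,f_3): lcm = x_1x_2. S = -3/20x_1 + 6/5x_2^2 - 9/20x_2 - 3/4.
  reduce S modulo (f_1, f_2, f_3, f_4, h_5):
  remainder 1/35x_2^3 + 173/140x_2^2 + 569/280x_2 ≠ 0; add h_6 = 1/35x_2^3 + 173/140x_2^2 + 569/280x_2 to the basis.

S(f_1,f_4): lcm = x_1x_2. S = 1/4x_1 - 1/4x_2 + 5/4.
  reduce S modulo (f_1, f_2, f_3, f_4, h_5, h_6):
  remainder 2x_2^2 - x_2 ≠ 0; add h_7 = 2x_2^2 - x_2 to the basis.

S(f_2,f_3): lcm = x_1^2x_2. S = -2/5x_1^2 + 6/5x_1x_2^2 + 17/40x_1x_2 - 2x_1 - 1/4x_2^3 - 1/4x_2^2 - 175/8x_2.
  reduce S modulo (f_1, f_2, f_3, f_4, h_5, h_6, h_7):
  remainder -33/16x_2 ≠ 0; add h_8 = -33/16x_2 to the basis.

The other S-polynomials (S(f_2,f_4), S(f_3,f_4), S(f_1,h_5), S(f_2,h_5), S(f_3,h_5), S(f_4,h_5), S(f_1,h_6), S(f_2,h_6), S(f_3,h_6), S(f_4,h_6), S(h_5,h_6), S(f_1,h_7), S(f_2,h_7), S(f_3,h_7), S(f_4,h_7), S(h_5,h_7), S(h_6,h_7), S(f_1,h_8), S(f_2,h_8), S(f_3,h_8), S(f_4,h_8), S(h_5,h_8), S(h_6,h_8), S(h_7,h_8)) all reduce to 0 modulo the current basis, so we have a Gröbner basis.
Inter-reduce: drop elements whose leading term is divisible by another's, tail-reduce, and make monic.
Reduced Gröbner basis: {x_1 + 5, x_2}.

The lex basis is triangular: the last element involves only x_2. Solving x_2 = 0 gives x_2 ∈ {0}; substituting each value into the earlier elements determines the remaining variables.
  x_2 = 0: the earlier basis element becomes x_1 + 5 = 0, giving x_1 = -5 — point (-5, 0).
A lex Gröbner basis triangularizes the system, enabling back-substitution.

{(-5, 0)}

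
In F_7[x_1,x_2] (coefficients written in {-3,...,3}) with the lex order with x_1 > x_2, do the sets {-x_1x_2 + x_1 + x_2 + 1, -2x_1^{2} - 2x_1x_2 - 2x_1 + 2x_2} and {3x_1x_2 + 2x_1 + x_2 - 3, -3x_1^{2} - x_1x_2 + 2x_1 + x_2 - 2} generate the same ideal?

No, the ideals differ.

Two ideals are equal iff their reduced Gröbner bases coincide (the reduced basis is unique for a fixed ordering).
Buchberger on the first generating set:
f_1 = -x_1x_2 + x_1 + x_2 + 1, LT = x_1x_2.
f_2 = -2x_1^{2} - 2x_1x_2 - 2x_1 + 2x_2, LT = x_1^{2}.

S(f_1,f_2): lcm = x_1^{2}x_2. S = -x_1^{2} - x_1x_2^{2} - 2x_1x_2 - x_1 + x_2^{2}.
  leading term x_1^{2}: subtract (-3)·f_2 from -x_1^{2} - x_1x_2^{2} - 2x_1x_2 - x_1 + x_2^{2} → -x_1x_2^{2} - x_1x_2 + x_2^{2} - x_2
  leading term x_1x_2^{2}: subtract (x_2)·f_1 from -x_1x_2^{2} - x_1x_2 + x_2^{2} - x_2 → -2x_1x_2 - 2x_2
  leading term x_1x_2: subtract (2)·f_1 from -2x_1x_2 - 2x_2 → -2x_1 + 3x_2 - 2
  leading term x_1: no divisor's leading term divides it; move -2x_1 to the remainder.
  leading term x_2: no divisor's leading term divides it; move 3x_2 to the remainder.
  leading term 1: no divisor's leading term divides it; move -2 to the remainder.
  remainder -2x_1 + 3x_2 - 2 ≠ 0; add g_3 = -2x_1 + 3x_2 - 2 to the basis.

S(f_1,g_3): lcm = x_1x_2. S = -x_1 - 2x_2^{2} - 2x_2 - 1.
  leading term x_1: subtract (-3)·g_3 from -x_1 - 2x_2^{2} - 2x_2 - 1 → -2x_2^{2}
  leading term x_2^{2}: no divisor's leading term divides it; move -2x_2^{2} to the remainder.
  remainder -2x_2^{2} ≠ 0; add g_4 = -2x_2^{2} to the basis.

S(f_2,g_3): lcm = x_1^{2}. S = -x_1x_2 - x_2.
  leading term x_1x_2: subtract (1)·f_1 from -x_1x_2 - x_2 → -x_1 - 2x_2 - 1
  leading term x_1: subtract (-3)·g_3 from -x_1 - 2x_2 - 1 → 0
  remainder 0.

S(f_1,g_4): lcm = x_1x_2^{2}. S = -x_1x_2 - x_2^{2} - x_2.
  leading term x_1x_2: subtract (1)·f_1 from -x_1x_2 - x_2^{2} - x_2 → -x_1 - x_2^{2} - 2x_2 - 1
  leading term x_1: subtract (-3)·g_3 from -x_1 - x_2^{2} - 2x_2 - 1 → -x_2^{2}
  leading term x_2^{2}: subtract (-3)·g_4 from -x_2^{2} → 0
  remainder 0.

S(f_2,g_4): leading monomials are coprime, so the S-polynomial reduces to 0 (Buchberger's first criterion).
S(g_3,g_4): leading monomials are coprime, so the S-polynomial reduces to 0 (Buchberger's first criterion).
Every S-polynomial of the final basis reduces to 0, so we have a Gröbner basis.
Inter-reduce: drop elements whose leading term is divisible by another's, tail-reduce, and make monic.
Reduced Gröbner basis: {x_1 + 2x_2 + 1, x_2^{2}}.

Buchberger on the second generating set:
h_1 = 3x_1x_2 + 2x_1 + x_2 - 3, LT = x_1x_2.
h_2 = -3x_1^{2} - x_1x_2 + 2x_1 + x_2 - 2, LT = x_1^{2}.

S(h_1,h_2): lcm = x_1^{2}x_2. S = 3x_1^{2} + 2x_1x_2^{2} + x_1x_2 - x_1 - 2x_2^{2} - 3x_2.
  leading term x_1^{2}: subtract (-1)·h_2 from 3x_1^{2} + 2x_1x_2^{2} + x_1x_2 - x_1 - 2x_2^{2} - 3x_2 → 2x_1x_2^{2} + x_1 - 2x_2^{2} - 2x_2 - 2
  leading term x_1x_2^{2}: subtract (3x_2)·h_1 from 2x_1x_2^{2} + x_1 - 2x_2^{2} - 2x_2 - 2 → x_1x_2 + x_1 + 2x_2^{2} - 2
  leading term x_1x_2: subtract (-2)·h_1 from x_1x_2 + x_1 + 2x_2^{2} - 2 → -2x_1 + 2x_2^{2} + 2x_2 - 1
  leading term x_1: no divisor's leading term divides it; move -2x_1 to the remainder.
  leading term x_2^{2}: no divisor's leading term divides it; move 2x_2^{2} to the remainder.
  leading term x_2: no divisor's leading term divides it; move 2x_2 to the remainder.
  leading term 1: no divisor's leading term divides it; move -1 to the remainder.
  remainder -2x_1 + 2x_2^{2} + 2x_2 - 1 ≠ 0; add k_3 = -2x_1 + 2x_2^{2} + 2x_2 - 1 to the basis.

S(h_1,k_3): lcm = x_1x_2. S = 3x_1 + x_2^{3} + x_2^{2} + x_2 - 1.
  leading term x_1: subtract (2)·k_3 from 3x_1 + x_2^{3} + x_2^{2} + x_2 - 1 → x_2^{3} - 3x_2^{2} - 3x_2 + 1
  leading term x_2^{3}: no divisor's leading term divides it; move x_2^{3} to the remainder.
  leading term x_2^{2}: no divisor's leading term divides it; move -3x_2^{2} to the remainder.
  leading term x_2: no divisor's leading term divides it; move -3x_2 to the remainder.
  leading term 1: no divisor's leading term divides it; move 1 to the remainder.
  remainder x_2^{3} - 3x_2^{2} - 3x_2 + 1 ≠ 0; add k_4 = x_2^{3} - 3x_2^{2} - 3x_2 + 1 to the basis.

S(h_2,k_3): lcm = x_1^{2}. S = x_1x_2^{2} - x_1x_2 + 2x_2 + 3.
  leading term x_1x_2^{2}: subtract (-2x_2)·h_1 from x_1x_2^{2} - x_1x_2 + 2x_2 + 3 → 3x_1x_2 + 2x_2^{2} + 3x_2 + 3
  leading term x_1x_2: subtract (1)·h_1 from 3x_1x_2 + 2x_2^{2} + 3x_2 + 3 → -2x_1 + 2x_2^{2} + 2x_2 - 1
  leading term x_1: subtract (1)·k_3 from -2x_1 + 2x_2^{2} + 2x_2 - 1 → 0
  remainder 0.

S(h_1,k_4): lcm = x_1x_2^{3}. S = -x_1x_2^{2} + 3x_1x_2 - x_1 - 2x_2^{3} - x_2^{2}.
  leading term x_1x_2^{2}: subtract (2x_2)·h_1 from -x_1x_2^{2} + 3x_1x_2 - x_1 - 2x_2^{3} - x_2^{2} → -x_1x_2 - x_1 - 2x_2^{3} - 3x_2^{2} - x_2
  leading term x_1x_2: subtract (2)·h_1 from -x_1x_2 - x_1 - 2x_2^{3} - 3x_2^{2} - x_2 → 2x_1 - 2x_2^{3} - 3x_2^{2} - 3x_2 - 1
  leading term x_1: subtract (-1)·k_3 from 2x_1 - 2x_2^{3} - 3x_2^{2} - 3x_2 - 1 → -2x_2^{3} - x_2^{2} - x_2 - 2
  leading term x_2^{3}: subtract (-2)·k_4 from -2x_2^{3} - x_2^{2} - x_2 - 2 → 0
  remainder 0.

S(h_2,k_4): leading monomials are coprime, so the S-polynomial reduces to 0 (Buchberger's first criterion).
S(k_3,k_4): leading monomials are coprime, so the S-polynomial reduces to 0 (Buchberger's first criterion).
Every S-polynomial of the final basis reduces to 0, so we have a Gröbner basis.
Inter-reduce: drop elements whose leading term is divisible by another's, tail-reduce, and make monic.
Reduced Gröbner basis: {x_1 - x_2^{2} - x_2 - 3, x_2^{3} - 3x_2^{2} - 3x_2 + 1}.

These differ, so the ideals are not equal.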